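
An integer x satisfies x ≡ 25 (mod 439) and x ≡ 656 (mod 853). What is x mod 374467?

439⁻¹ mod 853: 439·546 ≡ 1 (mod 853), so 439⁻¹ ≡ 546.
x = 25 + 439·((656 − 25)·546 mod 853) = 25 + 439·767 = 336738.
Check: 336738 mod 439 = 25, 336738 mod 853 = 656. ✓

336738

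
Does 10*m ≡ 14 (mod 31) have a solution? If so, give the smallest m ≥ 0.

gcd(10, 31) = 1, so a unique solution mod 31 exists.
10⁻¹ ≡ 28 (mod 31).
m ≡ 28*14 ≡ 20 (mod 31).

20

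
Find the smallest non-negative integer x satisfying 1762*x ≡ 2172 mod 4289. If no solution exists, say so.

2635

gcd(1762, 4289) = 1, so a unique solution mod 4289 exists.
1762⁻¹ ≡ 3605 (mod 4289).
x ≡ 3605*2172 ≡ 2635 (mod 4289).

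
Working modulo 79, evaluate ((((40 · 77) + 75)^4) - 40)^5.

40 · 77 = 3080 ≡ 78 (mod 79)
78 + 75 = 153 ≡ 74 (mod 79)
(74)^4 ≡ 72 (mod 79)
72 - 40 = 32
(32)^5 ≡ 51 (mod 79)

51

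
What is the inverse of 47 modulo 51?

38

Apply the Euclidean algorithm and back-substitute:
51 = 1×47 + 4
47 = 11×4 + 3
4 = 1×3 + 1
3 = 3×1 + 0
gcd(47, 51) = 1, so the inverse exists.
Back-substitute for 1:
1 = 1×4 − 1×3
  = −1×47 + 12×4
  = 12×51 − 13×47
So 47⁻¹ ≡ −13 ≡ 38 (mod 51).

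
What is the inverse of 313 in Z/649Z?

141

Run the extended Euclidean algorithm:
649 = 2·313 + 23
313 = 13·23 + 14
23 = 1·14 + 9
14 = 1·9 + 5
9 = 1·5 + 4
5 = 1·4 + 1
4 = 4·1 + 0
gcd(313, 649) = 1, so the inverse exists.
Back-substitute for 1:
1 = 1·5 − 1·4
  = −1·9 + 2·5
  = 2·14 − 3·9
  = −3·23 + 5·14
  = 5·313 − 68·23
  = −68·649 + 141·313
So 313⁻¹ ≡ 141 (mod 649).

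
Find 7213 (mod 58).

21

7213 = 124*58 + 21, so 7213 ≡ 21 (mod 58).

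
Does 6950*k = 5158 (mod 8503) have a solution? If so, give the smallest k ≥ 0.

gcd(6950, 8503) = 1, so a unique solution mod 8503 exists.
6950⁻¹ ≡ 1325 (mod 8503).
k ≡ 1325*5158 ≡ 6441 (mod 8503).

6441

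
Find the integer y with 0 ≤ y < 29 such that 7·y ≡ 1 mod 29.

25

Apply the Euclidean algorithm and back-substitute:
29 = 4*7 + 1
7 = 7*1 + 0
gcd(7, 29) = 1, so the inverse exists.
Bézout: 1 = 1*29 − 4*7.
So 7⁻¹ ≡ −4 ≡ 25 (mod 29).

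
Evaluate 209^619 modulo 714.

Compute successive squares:
209^1 ≡ 209 (mod 714)
209^2 ≡ 209^2 = 43681 ≡ 127 (mod 714)
209^4 ≡ 127^2 = 16129 ≡ 421 (mod 714)
209^8 ≡ 421^2 = 177241 ≡ 169 (mod 714)
209^16 ≡ 169^2 = 28561 ≡ 1 (mod 714)
209^32 ≡ 1^2 = 1 (mod 714)
209^64 ≡ 1^2 = 1 (mod 714)
209^128 ≡ 1^2 = 1 (mod 714)
209^256 ≡ 1^2 = 1 (mod 714)
209^512 ≡ 1^2 = 1 (mod 714)
209^619 = 209^512 · 209^64 · 209^32 · 209^8 · 209^2 · 209^1 ≡ 1 · 1 · 1 · 169 · 127 · 209 (mod 714).
Accumulate the product:
1 · 1 = 1
1 · 1 = 1
1 · 169 = 169
169 · 127 = 21463 ≡ 43
43 · 209 = 8987 ≡ 419

419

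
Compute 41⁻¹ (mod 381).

381 = 9·41 + 12
41 = 3·12 + 5
12 = 2·5 + 2
5 = 2·2 + 1
2 = 2·1 + 0
gcd(41, 381) = 1, so the inverse exists.
Bézout: 1 = −17·381 + 158·41.
So 41⁻¹ ≡ 158 (mod 381).

158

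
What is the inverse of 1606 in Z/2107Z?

1657

2107 = 1*1606 + 501
1606 = 3*501 + 103
501 = 4*103 + 89
103 = 1*89 + 14
89 = 6*14 + 5
14 = 2*5 + 4
5 = 1*4 + 1
4 = 4*1 + 0
gcd(1606, 2107) = 1, so the inverse exists.
Back-substitute for 1:
1 = 1*5 − 1*4
  = −1*14 + 3*5
  = 3*89 − 19*14
  = −19*103 + 22*89
  = 22*501 − 107*103
  = −107*1606 + 343*501
  = 343*2107 − 450*1606
So 1606⁻¹ ≡ −450 ≡ 1657 (mod 2107).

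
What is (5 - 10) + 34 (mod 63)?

5 - 10 = -5 ≡ 58 (mod 63)
58 + 34 = 92 ≡ 29 (mod 63)

29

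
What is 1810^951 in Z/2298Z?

1810^1 ≡ 1810 (mod 2298)
1810^2 ≡ 1810^2 = 3276100 ≡ 1450 (mod 2298)
1810^4 ≡ 1450^2 = 2102500 ≡ 2128 (mod 2298)
1810^8 ≡ 2128^2 = 4528384 ≡ 1324 (mod 2298)
1810^16 ≡ 1324^2 = 1752976 ≡ 1900 (mod 2298)
1810^32 ≡ 1900^2 = 3610000 ≡ 2140 (mod 2298)
1810^64 ≡ 2140^2 = 4579600 ≡ 1984 (mod 2298)
1810^128 ≡ 1984^2 = 3936256 ≡ 2080 (mod 2298)
1810^256 ≡ 2080^2 = 4326400 ≡ 1564 (mod 2298)
1810^512 ≡ 1564^2 = 2446096 ≡ 1024 (mod 2298)
1810^951 = 1810^512 × 1810^256 × 1810^128 × 1810^32 × 1810^16 × 1810^4 × 1810^2 × 1810^1 ≡ 1024 × 1564 × 2080 × 2140 × 1900 × 2128 × 1450 × 1810 (mod 2298).
Accumulate the product:
1024 × 1564 = 1601536 ≡ 2128
2128 × 2080 = 4426240 ≡ 292
292 × 2140 = 624880 ≡ 2122
2122 × 1900 = 4031800 ≡ 1108
1108 × 2128 = 2357824 ≡ 76
76 × 1450 = 110200 ≡ 2194
2194 × 1810 = 3971140 ≡ 196

196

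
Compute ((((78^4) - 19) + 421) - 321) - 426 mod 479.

465

(78)^4 ≡ 331 (mod 479)
331 - 19 = 312
312 + 421 = 733 ≡ 254 (mod 479)
254 - 321 = -67 ≡ 412 (mod 479)
412 - 426 = -14 ≡ 465 (mod 479)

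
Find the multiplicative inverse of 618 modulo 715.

457

Apply the Euclidean algorithm and back-substitute:
715 = 1·618 + 97
618 = 6·97 + 36
97 = 2·36 + 25
36 = 1·25 + 11
25 = 2·11 + 3
11 = 3·3 + 2
3 = 1·2 + 1
2 = 2·1 + 0
gcd(618, 715) = 1, so the inverse exists.
Bézout: 1 = 223·715 − 258·618.
So 618⁻¹ ≡ −258 ≡ 457 (mod 715).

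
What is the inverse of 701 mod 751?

15

By the extended Euclidean algorithm:
751 = 1*701 + 50
701 = 14*50 + 1
50 = 50*1 + 0
gcd(701, 751) = 1, so the inverse exists.
Bézout: 1 = −14*751 + 15*701.
So 701⁻¹ ≡ 15 (mod 751).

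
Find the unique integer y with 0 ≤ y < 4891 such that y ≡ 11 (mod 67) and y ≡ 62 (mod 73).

67⁻¹ mod 73: 67*12 ≡ 1 (mod 73), so 67⁻¹ ≡ 12.
y = 11 + 67*((62 − 11)*12 mod 73) = 11 + 67*28 = 1887.
Check: 1887 mod 67 = 11, 1887 mod 73 = 62. ✓

1887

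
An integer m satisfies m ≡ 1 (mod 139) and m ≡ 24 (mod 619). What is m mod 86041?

35307

139⁻¹ mod 619: 139·334 ≡ 1 (mod 619), so 139⁻¹ ≡ 334.
m = 1 + 139·((24 − 1)·334 mod 619) = 1 + 139·254 = 35307.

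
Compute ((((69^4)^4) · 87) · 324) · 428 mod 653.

(69)^4 ≡ 185 (mod 653)
(185)^4 ≡ 531 (mod 653)
531 · 87 = 46197 ≡ 487 (mod 653)
487 · 324 = 157788 ≡ 415 (mod 653)
415 · 428 = 177620 ≡ 4 (mod 653)

4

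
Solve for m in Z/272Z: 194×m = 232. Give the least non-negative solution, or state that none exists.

4

gcd(194, 272) = 2, and 2 | 232, so solutions exist.
Divide through by 2: 97×m ≡ 116 (mod 136).
97⁻¹ ≡ 129 (mod 136).
m ≡ 129×116 ≡ 4 (mod 136).
The smallest non-negative solution is m = 4.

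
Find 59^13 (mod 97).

40

59^1 ≡ 59 (mod 97)
59^2 ≡ 59^2 = 3481 ≡ 86 (mod 97)
59^4 ≡ 86^2 = 7396 ≡ 24 (mod 97)
59^8 ≡ 24^2 = 576 ≡ 91 (mod 97)
59^13 = 59^8 * 59^4 * 59^1 ≡ 91 * 24 * 59 (mod 97).
Accumulate the product:
91 * 24 = 2184 ≡ 50
50 * 59 = 2950 ≡ 40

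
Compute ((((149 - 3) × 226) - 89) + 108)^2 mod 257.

26

149 - 3 = 146
146 × 226 = 32996 ≡ 100 (mod 257)
100 - 89 = 11
11 + 108 = 119
(119)^2 ≡ 26 (mod 257)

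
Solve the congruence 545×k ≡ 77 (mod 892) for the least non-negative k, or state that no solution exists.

gcd(545, 892) = 1, so a unique solution mod 892 exists.
545⁻¹ ≡ 437 (mod 892).
k ≡ 437×77 ≡ 645 (mod 892).

645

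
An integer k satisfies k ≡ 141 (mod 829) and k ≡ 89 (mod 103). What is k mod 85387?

829⁻¹ mod 103: 829*62 ≡ 1 (mod 103), so 829⁻¹ ≡ 62.
k = 141 + 829*((89 − 141)*62 mod 103) = 141 + 829*72 = 59829.
Check: 59829 mod 829 = 141, 59829 mod 103 = 89. ✓

59829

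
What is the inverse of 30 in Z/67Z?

67 = 2·30 + 7
30 = 4·7 + 2
7 = 3·2 + 1
2 = 2·1 + 0
gcd(30, 67) = 1, so the inverse exists.
Bézout: 1 = 13·67 − 29·30.
So 30⁻¹ ≡ −29 ≡ 38 (mod 67).

38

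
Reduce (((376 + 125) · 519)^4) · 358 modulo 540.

378

376 + 125 = 501
501 · 519 = 260019 ≡ 279 (mod 540)
(279)^4 ≡ 81 (mod 540)
81 · 358 = 28998 ≡ 378 (mod 540)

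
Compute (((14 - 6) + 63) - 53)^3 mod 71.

10

14 - 6 = 8
8 + 63 = 71 ≡ 0 (mod 71)
0 - 53 = -53 ≡ 18 (mod 71)
(18)^3 ≡ 10 (mod 71)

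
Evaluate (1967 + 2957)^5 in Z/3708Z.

1967 + 2957 = 4924 ≡ 1216 (mod 3708)
(1216)^5 ≡ 2476 (mod 3708)

2476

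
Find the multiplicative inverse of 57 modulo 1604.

197

Run the extended Euclidean algorithm:
1604 = 28*57 + 8
57 = 7*8 + 1
8 = 8*1 + 0
gcd(57, 1604) = 1, so the inverse exists.
Bézout: 1 = −7*1604 + 197*57.
So 57⁻¹ ≡ 197 (mod 1604).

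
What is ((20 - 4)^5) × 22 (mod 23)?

17

20 - 4 = 16
(16)^5 ≡ 6 (mod 23)
6 × 22 = 132 ≡ 17 (mod 23)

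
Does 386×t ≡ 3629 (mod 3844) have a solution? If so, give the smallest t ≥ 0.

gcd(386, 3844) = 2, and 2 does not divide 3629.
So the congruence has no solution.

no solution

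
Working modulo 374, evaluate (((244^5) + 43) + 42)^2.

(244)^5 ≡ 296 (mod 374)
296 + 43 = 339
339 + 42 = 381 ≡ 7 (mod 374)
(7)^2 ≡ 49 (mod 374)

49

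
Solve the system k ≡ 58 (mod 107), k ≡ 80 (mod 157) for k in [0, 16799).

107⁻¹ mod 157: 107·135 ≡ 1 (mod 157), so 107⁻¹ ≡ 135.
k = 58 + 107·((80 − 58)·135 mod 157) = 58 + 107·144 = 15466.
Check: 15466 mod 107 = 58, 15466 mod 157 = 80. ✓

15466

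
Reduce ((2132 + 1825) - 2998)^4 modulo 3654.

2132 + 1825 = 3957 ≡ 303 (mod 3654)
303 - 2998 = -2695 ≡ 959 (mod 3654)
(959)^4 ≡ 2191 (mod 3654)

2191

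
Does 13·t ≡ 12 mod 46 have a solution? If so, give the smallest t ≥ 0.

gcd(13, 46) = 1, so a unique solution mod 46 exists.
13⁻¹ ≡ 39 (mod 46).
t ≡ 39·12 ≡ 8 (mod 46).

8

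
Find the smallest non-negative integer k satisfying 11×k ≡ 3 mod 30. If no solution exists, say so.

3

gcd(11, 30) = 1, so a unique solution mod 30 exists.
11⁻¹ ≡ 11 (mod 30).
k ≡ 11×3 ≡ 3 (mod 30).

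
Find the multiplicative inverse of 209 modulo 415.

By the extended Euclidean algorithm:
415 = 1*209 + 206
209 = 1*206 + 3
206 = 68*3 + 2
3 = 1*2 + 1
2 = 2*1 + 0
gcd(209, 415) = 1, so the inverse exists.
Back-substitute for 1:
1 = 1*3 − 1*2
  = −1*206 + 69*3
  = 69*209 − 70*206
  = −70*415 + 139*209
So 209⁻¹ ≡ 139 (mod 415).

139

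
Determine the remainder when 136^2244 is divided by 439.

109

By square-and-multiply:
136^1 ≡ 136 (mod 439)
136^2 ≡ 136^2 = 18496 ≡ 58 (mod 439)
136^4 ≡ 58^2 = 3364 ≡ 291 (mod 439)
136^8 ≡ 291^2 = 84681 ≡ 393 (mod 439)
136^16 ≡ 393^2 = 154449 ≡ 360 (mod 439)
136^32 ≡ 360^2 = 129600 ≡ 95 (mod 439)
136^64 ≡ 95^2 = 9025 ≡ 245 (mod 439)
136^128 ≡ 245^2 = 60025 ≡ 321 (mod 439)
136^256 ≡ 321^2 = 103041 ≡ 315 (mod 439)
136^512 ≡ 315^2 = 99225 ≡ 11 (mod 439)
136^1024 ≡ 11^2 = 121 (mod 439)
136^2048 ≡ 121^2 = 14641 ≡ 154 (mod 439)
136^2244 = 136^2048 · 136^128 · 136^64 · 136^4 ≡ 154 · 321 · 245 · 291 (mod 439).
Accumulate the product:
154 · 321 = 49434 ≡ 266
266 · 245 = 65170 ≡ 198
198 · 291 = 57618 ≡ 109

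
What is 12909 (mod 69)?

12909 = 187*69 + 6, so 12909 ≡ 6 (mod 69).

6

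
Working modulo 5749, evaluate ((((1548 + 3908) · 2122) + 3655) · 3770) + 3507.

2364

1548 + 3908 = 5456
5456 · 2122 = 11577632 ≡ 4895 (mod 5749)
4895 + 3655 = 8550 ≡ 2801 (mod 5749)
2801 · 3770 = 10559770 ≡ 4606 (mod 5749)
4606 + 3507 = 8113 ≡ 2364 (mod 5749)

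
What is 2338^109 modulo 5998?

109 in binary is 1101101, i.e. 109 = 64 + 32 + 8 + 4 + 1.
2338^1 ≡ 2338 (mod 5998)
2338^2 ≡ 2338^2 = 5466244 ≡ 2066 (mod 5998)
2338^4 ≡ 2066^2 = 4268356 ≡ 3778 (mod 5998)
2338^8 ≡ 3778^2 = 14273284 ≡ 4042 (mod 5998)
2338^16 ≡ 4042^2 = 16337764 ≡ 5210 (mod 5998)
2338^32 ≡ 5210^2 = 27144100 ≡ 3150 (mod 5998)
2338^64 ≡ 3150^2 = 9922500 ≡ 1808 (mod 5998)
2338^109 = 2338^64 · 2338^32 · 2338^8 · 2338^4 · 2338^1 ≡ 1808 · 3150 · 4042 · 3778 · 2338 (mod 5998).
Accumulate the product:
1808 · 3150 = 5695200 ≡ 3098
3098 · 4042 = 12522116 ≡ 4290
4290 · 3778 = 16207620 ≡ 1024
1024 · 2338 = 2394112 ≡ 910

910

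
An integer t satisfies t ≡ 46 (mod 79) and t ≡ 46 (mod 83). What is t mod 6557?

79⁻¹ mod 83: 79*62 ≡ 1 (mod 83), so 79⁻¹ ≡ 62.
t = 46 + 79*((46 − 46)*62 mod 83) = 46 + 79*0 = 46.

46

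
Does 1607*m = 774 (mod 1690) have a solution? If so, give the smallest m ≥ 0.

1192

gcd(1607, 1690) = 1, so a unique solution mod 1690 exists.
1607⁻¹ ≡ 733 (mod 1690).
m ≡ 733*774 ≡ 1192 (mod 1690).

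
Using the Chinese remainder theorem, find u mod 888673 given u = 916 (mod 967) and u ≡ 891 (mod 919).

574347

967⁻¹ mod 919: 967*785 ≡ 1 (mod 919), so 967⁻¹ ≡ 785.
u = 916 + 967*((891 − 916)*785 mod 919) = 916 + 967*593 = 574347.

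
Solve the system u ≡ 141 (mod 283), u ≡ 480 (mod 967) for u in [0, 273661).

171639

283⁻¹ mod 967: 283×926 ≡ 1 (mod 967), so 283⁻¹ ≡ 926.
u = 141 + 283×((480 − 141)×926 mod 967) = 141 + 283×606 = 171639.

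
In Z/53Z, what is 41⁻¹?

By the extended Euclidean algorithm:
53 = 1×41 + 12
41 = 3×12 + 5
12 = 2×5 + 2
5 = 2×2 + 1
2 = 2×1 + 0
gcd(41, 53) = 1, so the inverse exists.
Bézout: 1 = −17×53 + 22×41.
So 41⁻¹ ≡ 22 (mod 53).

22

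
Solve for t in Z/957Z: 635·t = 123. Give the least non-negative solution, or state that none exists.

gcd(635, 957) = 1, so a unique solution mod 957 exists.
635⁻¹ ≡ 425 (mod 957).
t ≡ 425·123 ≡ 597 (mod 957).

597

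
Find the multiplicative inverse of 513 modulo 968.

217

Run the extended Euclidean algorithm:
968 = 1·513 + 455
513 = 1·455 + 58
455 = 7·58 + 49
58 = 1·49 + 9
49 = 5·9 + 4
9 = 2·4 + 1
4 = 4·1 + 0
gcd(513, 968) = 1, so the inverse exists.
Bézout: 1 = −115·968 + 217·513.
So 513⁻¹ ≡ 217 (mod 968).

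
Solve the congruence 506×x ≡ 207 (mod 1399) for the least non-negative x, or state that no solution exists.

gcd(506, 1399) = 1, so a unique solution mod 1399 exists.
506⁻¹ ≡ 1352 (mod 1399).
x ≡ 1352×207 ≡ 64 (mod 1399).

64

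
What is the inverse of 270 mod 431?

Apply the Euclidean algorithm and back-substitute:
431 = 1×270 + 161
270 = 1×161 + 109
161 = 1×109 + 52
109 = 2×52 + 5
52 = 10×5 + 2
5 = 2×2 + 1
2 = 2×1 + 0
gcd(270, 431) = 1, so the inverse exists.
Bézout: 1 = −109×431 + 174×270.
So 270⁻¹ ≡ 174 (mod 431).

174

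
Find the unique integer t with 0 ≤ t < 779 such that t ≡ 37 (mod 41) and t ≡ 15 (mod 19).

775

41⁻¹ mod 19: 41*13 ≡ 1 (mod 19), so 41⁻¹ ≡ 13.
t = 37 + 41*((15 − 37)*13 mod 19) = 37 + 41*18 = 775.
Check: 775 mod 41 = 37, 775 mod 19 = 15. ✓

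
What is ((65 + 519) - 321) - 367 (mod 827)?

65 + 519 = 584
584 - 321 = 263
263 - 367 = -104 ≡ 723 (mod 827)

723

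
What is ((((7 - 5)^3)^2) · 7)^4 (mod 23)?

7 - 5 = 2
(2)^3 ≡ 8 (mod 23)
(8)^2 ≡ 18 (mod 23)
18 · 7 = 126 ≡ 11 (mod 23)
(11)^4 ≡ 13 (mod 23)

13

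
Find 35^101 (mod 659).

By square-and-multiply:
101 in binary is 1100101, i.e. 101 = 64 + 32 + 4 + 1.
35^1 ≡ 35 (mod 659)
35^2 ≡ 35^2 = 1225 ≡ 566 (mod 659)
35^4 ≡ 566^2 = 320356 ≡ 82 (mod 659)
35^8 ≡ 82^2 = 6724 ≡ 134 (mod 659)
35^16 ≡ 134^2 = 17956 ≡ 163 (mod 659)
35^32 ≡ 163^2 = 26569 ≡ 209 (mod 659)
35^64 ≡ 209^2 = 43681 ≡ 187 (mod 659)
35^101 = 35^64 * 35^32 * 35^4 * 35^1 ≡ 187 * 209 * 82 * 35 (mod 659).
Accumulate the product:
187 * 209 = 39083 ≡ 202
202 * 82 = 16564 ≡ 89
89 * 35 = 3115 ≡ 479

479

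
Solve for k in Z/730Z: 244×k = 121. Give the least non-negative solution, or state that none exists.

no solution

gcd(244, 730) = 2, and 2 does not divide 121.
So the congruence has no solution.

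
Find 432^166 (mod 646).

264

166 in binary is 10100110, i.e. 166 = 128 + 32 + 4 + 2.
432^1 ≡ 432 (mod 646)
432^2 ≡ 432^2 = 186624 ≡ 576 (mod 646)
432^4 ≡ 576^2 = 331776 ≡ 378 (mod 646)
432^8 ≡ 378^2 = 142884 ≡ 118 (mod 646)
432^16 ≡ 118^2 = 13924 ≡ 358 (mod 646)
432^32 ≡ 358^2 = 128164 ≡ 256 (mod 646)
432^64 ≡ 256^2 = 65536 ≡ 290 (mod 646)
432^128 ≡ 290^2 = 84100 ≡ 120 (mod 646)
432^166 = 432^128 · 432^32 · 432^4 · 432^2 ≡ 120 · 256 · 378 · 576 (mod 646).
Accumulate the product:
120 · 256 = 30720 ≡ 358
358 · 378 = 135324 ≡ 310
310 · 576 = 178560 ≡ 264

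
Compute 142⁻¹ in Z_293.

130

293 = 2×142 + 9
142 = 15×9 + 7
9 = 1×7 + 2
7 = 3×2 + 1
2 = 2×1 + 0
gcd(142, 293) = 1, so the inverse exists.
Back-substitute for 1:
1 = 1×7 − 3×2
  = −3×9 + 4×7
  = 4×142 − 63×9
  = −63×293 + 130×142
So 142⁻¹ ≡ 130 (mod 293).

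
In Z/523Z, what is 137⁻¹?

Run the extended Euclidean algorithm:
523 = 3·137 + 112
137 = 1·112 + 25
112 = 4·25 + 12
25 = 2·12 + 1
12 = 12·1 + 0
gcd(137, 523) = 1, so the inverse exists.
Bézout: 1 = −11·523 + 42·137.
So 137⁻¹ ≡ 42 (mod 523).

42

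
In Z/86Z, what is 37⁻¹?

Apply the Euclidean algorithm and back-substitute:
86 = 2×37 + 12
37 = 3×12 + 1
12 = 12×1 + 0
gcd(37, 86) = 1, so the inverse exists.
Back-substitute for 1:
1 = 1×37 − 3×12
  = −3×86 + 7×37
So 37⁻¹ ≡ 7 (mod 86).

7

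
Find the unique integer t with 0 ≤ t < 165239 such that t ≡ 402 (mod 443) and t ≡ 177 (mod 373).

443⁻¹ mod 373: 443*16 ≡ 1 (mod 373), so 443⁻¹ ≡ 16.
t = 402 + 443*((177 − 402)*16 mod 373) = 402 + 443*130 = 57992.

57992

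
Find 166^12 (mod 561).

1

Compute successive squares:
12 in binary is 1100, i.e. 12 = 8 + 4.
166^1 ≡ 166 (mod 561)
166^2 ≡ 166^2 = 27556 ≡ 67 (mod 561)
166^4 ≡ 67^2 = 4489 ≡ 1 (mod 561)
166^8 ≡ 1^2 = 1 (mod 561)
166^12 = 166^8 · 166^4 ≡ 1 · 1 (mod 561).
1 · 1 = 1 ≡ 1 (mod 561).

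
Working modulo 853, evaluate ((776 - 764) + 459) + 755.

776 - 764 = 12
12 + 459 = 471
471 + 755 = 1226 ≡ 373 (mod 853)

373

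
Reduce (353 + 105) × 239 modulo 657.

400

353 + 105 = 458
458 × 239 = 109462 ≡ 400 (mod 657)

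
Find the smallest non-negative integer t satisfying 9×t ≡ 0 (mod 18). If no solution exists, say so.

0

gcd(9, 18) = 9, and 9 | 0, so solutions exist.
Divide through by 9: 1×t mod 2 = 0.
1⁻¹ ≡ 1 (mod 2).
t ≡ 1×0 ≡ 0 (mod 2).
The smallest non-negative solution is t = 0.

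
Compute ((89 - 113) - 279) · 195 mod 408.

75

89 - 113 = -24 ≡ 384 (mod 408)
384 - 279 = 105
105 · 195 = 20475 ≡ 75 (mod 408)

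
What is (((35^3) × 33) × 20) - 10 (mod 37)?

1

(35)^3 ≡ 29 (mod 37)
29 × 33 = 957 ≡ 32 (mod 37)
32 × 20 = 640 ≡ 11 (mod 37)
11 - 10 = 1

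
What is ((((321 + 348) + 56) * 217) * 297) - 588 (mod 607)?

505

321 + 348 = 669 ≡ 62 (mod 607)
62 + 56 = 118
118 * 217 = 25606 ≡ 112 (mod 607)
112 * 297 = 33264 ≡ 486 (mod 607)
486 - 588 = -102 ≡ 505 (mod 607)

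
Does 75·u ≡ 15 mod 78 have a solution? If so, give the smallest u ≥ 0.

gcd(75, 78) = 3, and 3 | 15, so solutions exist.
Divide through by 3: 25·u ≡ 5 (mod 26).
25⁻¹ ≡ 25 (mod 26).
u ≡ 25·5 ≡ 21 (mod 26).
The smallest non-negative solution is u = 21.

21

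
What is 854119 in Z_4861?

3444

854119 = 175*4861 + 3444, so 854119 ≡ 3444 (mod 4861).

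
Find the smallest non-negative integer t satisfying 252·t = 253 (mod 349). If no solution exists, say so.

gcd(252, 349) = 1, so a unique solution mod 349 exists.
252⁻¹ ≡ 331 (mod 349).
t ≡ 331·253 ≡ 332 (mod 349).

332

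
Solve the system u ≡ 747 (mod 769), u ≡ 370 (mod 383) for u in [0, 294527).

769⁻¹ mod 383: 769×128 ≡ 1 (mod 383), so 769⁻¹ ≡ 128.
u = 747 + 769×((370 − 747)×128 mod 383) = 747 + 769×2 = 2285.
Check: 2285 mod 769 = 747, 2285 mod 383 = 370. ✓

2285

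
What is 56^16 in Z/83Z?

29

Compute successive squares:
56^1 ≡ 56 (mod 83)
56^2 ≡ 56^2 = 3136 ≡ 65 (mod 83)
56^4 ≡ 65^2 = 4225 ≡ 75 (mod 83)
56^8 ≡ 75^2 = 5625 ≡ 64 (mod 83)
56^16 ≡ 64^2 = 4096 ≡ 29 (mod 83)
So 56^16 ≡ 29 (mod 83).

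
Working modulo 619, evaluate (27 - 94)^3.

71

27 - 94 = -67 ≡ 552 (mod 619)
(552)^3 ≡ 71 (mod 619)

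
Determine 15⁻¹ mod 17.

8

Apply the Euclidean algorithm and back-substitute:
17 = 1·15 + 2
15 = 7·2 + 1
2 = 2·1 + 0
gcd(15, 17) = 1, so the inverse exists.
Back-substitute for 1:
1 = 1·15 − 7·2
  = −7·17 + 8·15
So 15⁻¹ ≡ 8 (mod 17).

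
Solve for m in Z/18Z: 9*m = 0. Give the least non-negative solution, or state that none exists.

0

gcd(9, 18) = 9, and 9 | 0, so solutions exist.
Divide through by 9: 1*m = 0 (mod 2).
1⁻¹ ≡ 1 (mod 2).
m ≡ 1*0 ≡ 0 (mod 2).
The smallest non-negative solution is m = 0.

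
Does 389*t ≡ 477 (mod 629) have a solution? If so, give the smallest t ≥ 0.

gcd(389, 629) = 1, so a unique solution mod 629 exists.
389⁻¹ ≡ 76 (mod 629).
t ≡ 76*477 ≡ 399 (mod 629).

399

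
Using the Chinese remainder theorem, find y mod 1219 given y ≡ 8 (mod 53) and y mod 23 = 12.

53⁻¹ mod 23: 53*10 ≡ 1 (mod 23), so 53⁻¹ ≡ 10.
y = 8 + 53*((12 − 8)*10 mod 23) = 8 + 53*17 = 909.
Check: 909 mod 53 = 8, 909 mod 23 = 12. ✓

909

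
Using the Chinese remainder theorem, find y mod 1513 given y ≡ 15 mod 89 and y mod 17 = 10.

282

89⁻¹ mod 17: 89×13 ≡ 1 (mod 17), so 89⁻¹ ≡ 13.
y = 15 + 89×((10 − 15)×13 mod 17) = 15 + 89×3 = 282.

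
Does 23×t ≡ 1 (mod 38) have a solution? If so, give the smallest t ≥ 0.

gcd(23, 38) = 1, so a unique solution mod 38 exists.
23⁻¹ ≡ 5 (mod 38).
t ≡ 5×1 ≡ 5 (mod 38).

5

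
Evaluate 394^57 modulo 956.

648

394^1 ≡ 394 (mod 956)
394^2 ≡ 394^2 = 155236 ≡ 364 (mod 956)
394^4 ≡ 364^2 = 132496 ≡ 568 (mod 956)
394^8 ≡ 568^2 = 322624 ≡ 452 (mod 956)
394^16 ≡ 452^2 = 204304 ≡ 676 (mod 956)
394^32 ≡ 676^2 = 456976 ≡ 8 (mod 956)
394^57 = 394^32 * 394^16 * 394^8 * 394^1 ≡ 8 * 676 * 452 * 394 (mod 956).
Accumulate the product:
8 * 676 = 5408 ≡ 628
628 * 452 = 283856 ≡ 880
880 * 394 = 346720 ≡ 648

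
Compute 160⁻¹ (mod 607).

368

607 = 3×160 + 127
160 = 1×127 + 33
127 = 3×33 + 28
33 = 1×28 + 5
28 = 5×5 + 3
5 = 1×3 + 2
3 = 1×2 + 1
2 = 2×1 + 0
gcd(160, 607) = 1, so the inverse exists.
Bézout: 1 = 63×607 − 239×160.
So 160⁻¹ ≡ −239 ≡ 368 (mod 607).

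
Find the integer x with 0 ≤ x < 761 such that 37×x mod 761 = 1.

144

Apply the Euclidean algorithm and back-substitute:
761 = 20*37 + 21
37 = 1*21 + 16
21 = 1*16 + 5
16 = 3*5 + 1
5 = 5*1 + 0
gcd(37, 761) = 1, so the inverse exists.
Back-substitute for 1:
1 = 1*16 − 3*5
  = −3*21 + 4*16
  = 4*37 − 7*21
  = −7*761 + 144*37
So 37⁻¹ ≡ 144 (mod 761).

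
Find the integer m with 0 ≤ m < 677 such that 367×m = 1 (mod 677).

487

677 = 1·367 + 310
367 = 1·310 + 57
310 = 5·57 + 25
57 = 2·25 + 7
25 = 3·7 + 4
7 = 1·4 + 3
4 = 1·3 + 1
3 = 3·1 + 0
gcd(367, 677) = 1, so the inverse exists.
Back-substitute for 1:
1 = 1·4 − 1·3
  = −1·7 + 2·4
  = 2·25 − 7·7
  = −7·57 + 16·25
  = 16·310 − 87·57
  = −87·367 + 103·310
  = 103·677 − 190·367
So 367⁻¹ ≡ −190 ≡ 487 (mod 677).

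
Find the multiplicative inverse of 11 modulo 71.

13

Apply the Euclidean algorithm and back-substitute:
71 = 6×11 + 5
11 = 2×5 + 1
5 = 5×1 + 0
gcd(11, 71) = 1, so the inverse exists.
Bézout: 1 = −2×71 + 13×11.
So 11⁻¹ ≡ 13 (mod 71).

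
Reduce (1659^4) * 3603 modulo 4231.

(1659)^4 ≡ 1298 (mod 4231)
1298 * 3603 = 4676694 ≡ 1439 (mod 4231)

1439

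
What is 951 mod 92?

951 = 10×92 + 31, so 951 ≡ 31 (mod 92).

31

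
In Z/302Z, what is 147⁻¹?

302 = 2*147 + 8
147 = 18*8 + 3
8 = 2*3 + 2
3 = 1*2 + 1
2 = 2*1 + 0
gcd(147, 302) = 1, so the inverse exists.
Back-substitute for 1:
1 = 1*3 − 1*2
  = −1*8 + 3*3
  = 3*147 − 55*8
  = −55*302 + 113*147
So 147⁻¹ ≡ 113 (mod 302).

113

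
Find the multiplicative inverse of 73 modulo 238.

75

Apply the Euclidean algorithm and back-substitute:
238 = 3·73 + 19
73 = 3·19 + 16
19 = 1·16 + 3
16 = 5·3 + 1
3 = 3·1 + 0
gcd(73, 238) = 1, so the inverse exists.
Back-substitute for 1:
1 = 1·16 − 5·3
  = −5·19 + 6·16
  = 6·73 − 23·19
  = −23·238 + 75·73
So 73⁻¹ ≡ 75 (mod 238).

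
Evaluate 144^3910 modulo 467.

144^1 ≡ 144 (mod 467)
144^2 ≡ 144^2 = 20736 ≡ 188 (mod 467)
144^4 ≡ 188^2 = 35344 ≡ 319 (mod 467)
144^8 ≡ 319^2 = 101761 ≡ 422 (mod 467)
144^16 ≡ 422^2 = 178084 ≡ 157 (mod 467)
144^32 ≡ 157^2 = 24649 ≡ 365 (mod 467)
144^64 ≡ 365^2 = 133225 ≡ 130 (mod 467)
144^128 ≡ 130^2 = 16900 ≡ 88 (mod 467)
144^256 ≡ 88^2 = 7744 ≡ 272 (mod 467)
144^512 ≡ 272^2 = 73984 ≡ 198 (mod 467)
144^1024 ≡ 198^2 = 39204 ≡ 443 (mod 467)
144^2048 ≡ 443^2 = 196249 ≡ 109 (mod 467)
144^3910 = 144^2048 × 144^1024 × 144^512 × 144^256 × 144^64 × 144^4 × 144^2 ≡ 109 × 443 × 198 × 272 × 130 × 319 × 188 (mod 467).
Accumulate the product:
109 × 443 = 48287 ≡ 186
186 × 198 = 36828 ≡ 402
402 × 272 = 109344 ≡ 66
66 × 130 = 8580 ≡ 174
174 × 319 = 55506 ≡ 400
400 × 188 = 75200 ≡ 13

13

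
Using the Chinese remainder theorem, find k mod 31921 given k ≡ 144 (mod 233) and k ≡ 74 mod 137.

233⁻¹ mod 137: 233*10 ≡ 1 (mod 137), so 233⁻¹ ≡ 10.
k = 144 + 233*((74 − 144)*10 mod 137) = 144 + 233*122 = 28570.
Check: 28570 mod 233 = 144, 28570 mod 137 = 74. ✓

28570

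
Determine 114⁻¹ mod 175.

109

By the extended Euclidean algorithm:
175 = 1*114 + 61
114 = 1*61 + 53
61 = 1*53 + 8
53 = 6*8 + 5
8 = 1*5 + 3
5 = 1*3 + 2
3 = 1*2 + 1
2 = 2*1 + 0
gcd(114, 175) = 1, so the inverse exists.
Back-substitute for 1:
1 = 1*3 − 1*2
  = −1*5 + 2*3
  = 2*8 − 3*5
  = −3*53 + 20*8
  = 20*61 − 23*53
  = −23*114 + 43*61
  = 43*175 − 66*114
So 114⁻¹ ≡ −66 ≡ 109 (mod 175).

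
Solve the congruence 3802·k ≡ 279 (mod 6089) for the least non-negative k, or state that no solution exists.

gcd(3802, 6089) = 1, so a unique solution mod 6089 exists.
3802⁻¹ ≡ 4409 (mod 6089).
k ≡ 4409·279 ≡ 133 (mod 6089).

133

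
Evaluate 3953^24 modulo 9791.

3537

Using repeated squaring:
24 in binary is 11000, i.e. 24 = 16 + 8.
3953^1 ≡ 3953 (mod 9791)
3953^2 ≡ 3953^2 = 15626209 ≡ 9564 (mod 9791)
3953^4 ≡ 9564^2 = 91470096 ≡ 2574 (mod 9791)
3953^8 ≡ 2574^2 = 6625476 ≡ 6760 (mod 9791)
3953^16 ≡ 6760^2 = 45697600 ≡ 3003 (mod 9791)
3953^24 = 3953^16 * 3953^8 ≡ 3003 * 6760 (mod 9791).
3003 * 6760 = 20300280 ≡ 3537 (mod 9791).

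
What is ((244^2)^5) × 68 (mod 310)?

68

(244)^2 ≡ 16 (mod 310)
(16)^5 ≡ 156 (mod 310)
156 × 68 = 10608 ≡ 68 (mod 310)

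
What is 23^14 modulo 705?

14 in binary is 1110, i.e. 14 = 8 + 4 + 2.
23^1 ≡ 23 (mod 705)
23^2 ≡ 23^2 = 529 (mod 705)
23^4 ≡ 529^2 = 279841 ≡ 661 (mod 705)
23^8 ≡ 661^2 = 436921 ≡ 526 (mod 705)
23^14 = 23^8 × 23^4 × 23^2 ≡ 526 × 661 × 529 (mod 705).
Accumulate the product:
526 × 661 = 347686 ≡ 121
121 × 529 = 64009 ≡ 559

559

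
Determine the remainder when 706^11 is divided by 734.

54

Using repeated squaring:
11 in binary is 1011, i.e. 11 = 8 + 2 + 1.
706^1 ≡ 706 (mod 734)
706^2 ≡ 706^2 = 498436 ≡ 50 (mod 734)
706^4 ≡ 50^2 = 2500 ≡ 298 (mod 734)
706^8 ≡ 298^2 = 88804 ≡ 724 (mod 734)
706^11 = 706^8 * 706^2 * 706^1 ≡ 724 * 50 * 706 (mod 734).
Accumulate the product:
724 * 50 = 36200 ≡ 234
234 * 706 = 165204 ≡ 54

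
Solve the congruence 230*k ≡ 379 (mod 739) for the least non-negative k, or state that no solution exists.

384

gcd(230, 739) = 1, so a unique solution mod 739 exists.
230⁻¹ ≡ 196 (mod 739).
k ≡ 196*379 ≡ 384 (mod 739).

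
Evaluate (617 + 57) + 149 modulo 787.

36

617 + 57 = 674
674 + 149 = 823 ≡ 36 (mod 787)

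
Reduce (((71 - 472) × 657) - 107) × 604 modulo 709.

532

71 - 472 = -401 ≡ 308 (mod 709)
308 × 657 = 202356 ≡ 291 (mod 709)
291 - 107 = 184
184 × 604 = 111136 ≡ 532 (mod 709)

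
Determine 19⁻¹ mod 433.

114

Run the extended Euclidean algorithm:
433 = 22*19 + 15
19 = 1*15 + 4
15 = 3*4 + 3
4 = 1*3 + 1
3 = 3*1 + 0
gcd(19, 433) = 1, so the inverse exists.
Back-substitute for 1:
1 = 1*4 − 1*3
  = −1*15 + 4*4
  = 4*19 − 5*15
  = −5*433 + 114*19
So 19⁻¹ ≡ 114 (mod 433).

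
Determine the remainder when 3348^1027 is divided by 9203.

By square-and-multiply:
1027 in binary is 10000000011, i.e. 1027 = 1024 + 2 + 1.
3348^1 ≡ 3348 (mod 9203)
3348^2 ≡ 3348^2 = 11209104 ≡ 9053 (mod 9203)
3348^4 ≡ 9053^2 = 81956809 ≡ 4094 (mod 9203)
3348^8 ≡ 4094^2 = 16760836 ≡ 2173 (mod 9203)
3348^16 ≡ 2173^2 = 4721929 ≡ 790 (mod 9203)
3348^32 ≡ 790^2 = 624100 ≡ 7499 (mod 9203)
3348^64 ≡ 7499^2 = 56235001 ≡ 4671 (mod 9203)
3348^128 ≡ 4671^2 = 21818241 ≡ 7131 (mod 9203)
3348^256 ≡ 7131^2 = 50851161 ≡ 4586 (mod 9203)
3348^512 ≡ 4586^2 = 21031396 ≡ 2541 (mod 9203)
3348^1024 ≡ 2541^2 = 6456681 ≡ 5378 (mod 9203)
3348^1027 = 3348^1024 × 3348^2 × 3348^1 ≡ 5378 × 9053 × 3348 (mod 9203).
Accumulate the product:
5378 × 9053 = 48687034 ≡ 3164
3164 × 3348 = 10593072 ≡ 419

419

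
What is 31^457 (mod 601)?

457 in binary is 111001001, i.e. 457 = 256 + 128 + 64 + 8 + 1.
31^1 ≡ 31 (mod 601)
31^2 ≡ 31^2 = 961 ≡ 360 (mod 601)
31^4 ≡ 360^2 = 129600 ≡ 385 (mod 601)
31^8 ≡ 385^2 = 148225 ≡ 379 (mod 601)
31^16 ≡ 379^2 = 143641 ≡ 2 (mod 601)
31^32 ≡ 2^2 = 4 (mod 601)
31^64 ≡ 4^2 = 16 (mod 601)
31^128 ≡ 16^2 = 256 (mod 601)
31^256 ≡ 256^2 = 65536 ≡ 27 (mod 601)
31^457 = 31^256 · 31^128 · 31^64 · 31^8 · 31^1 ≡ 27 · 256 · 16 · 379 · 31 (mod 601).
Accumulate the product:
27 · 256 = 6912 ≡ 301
301 · 16 = 4816 ≡ 8
8 · 379 = 3032 ≡ 27
27 · 31 = 837 ≡ 236

236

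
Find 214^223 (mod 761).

341

214^1 ≡ 214 (mod 761)
214^2 ≡ 214^2 = 45796 ≡ 136 (mod 761)
214^4 ≡ 136^2 = 18496 ≡ 232 (mod 761)
214^8 ≡ 232^2 = 53824 ≡ 554 (mod 761)
214^16 ≡ 554^2 = 306916 ≡ 233 (mod 761)
214^32 ≡ 233^2 = 54289 ≡ 258 (mod 761)
214^64 ≡ 258^2 = 66564 ≡ 357 (mod 761)
214^128 ≡ 357^2 = 127449 ≡ 362 (mod 761)
214^223 = 214^128 × 214^64 × 214^16 × 214^8 × 214^4 × 214^2 × 214^1 ≡ 362 × 357 × 233 × 554 × 232 × 136 × 214 (mod 761).
Accumulate the product:
362 × 357 = 129234 ≡ 625
625 × 233 = 145625 ≡ 274
274 × 554 = 151796 ≡ 357
357 × 232 = 82824 ≡ 636
636 × 136 = 86496 ≡ 503
503 × 214 = 107642 ≡ 341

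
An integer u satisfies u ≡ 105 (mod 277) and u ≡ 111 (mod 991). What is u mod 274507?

133896

277⁻¹ mod 991: 277*576 ≡ 1 (mod 991), so 277⁻¹ ≡ 576.
u = 105 + 277*((111 − 105)*576 mod 991) = 105 + 277*483 = 133896.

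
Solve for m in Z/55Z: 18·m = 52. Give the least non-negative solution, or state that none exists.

gcd(18, 55) = 1, so a unique solution mod 55 exists.
18⁻¹ ≡ 52 (mod 55).
m ≡ 52·52 ≡ 9 (mod 55).

9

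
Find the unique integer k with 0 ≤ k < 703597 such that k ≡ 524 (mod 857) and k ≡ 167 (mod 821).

857⁻¹ mod 821: 857*707 ≡ 1 (mod 821), so 857⁻¹ ≡ 707.
k = 524 + 857*((167 − 524)*707 mod 821) = 524 + 857*469 = 402457.

402457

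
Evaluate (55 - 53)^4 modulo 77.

55 - 53 = 2
(2)^4 ≡ 16 (mod 77)

16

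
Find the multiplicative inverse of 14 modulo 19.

By the extended Euclidean algorithm:
19 = 1×14 + 5
14 = 2×5 + 4
5 = 1×4 + 1
4 = 4×1 + 0
gcd(14, 19) = 1, so the inverse exists.
Back-substitute for 1:
1 = 1×5 − 1×4
  = −1×14 + 3×5
  = 3×19 − 4×14
So 14⁻¹ ≡ −4 ≡ 15 (mod 19).

15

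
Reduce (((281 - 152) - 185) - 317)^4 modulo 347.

324

281 - 152 = 129
129 - 185 = -56 ≡ 291 (mod 347)
291 - 317 = -26 ≡ 321 (mod 347)
(321)^4 ≡ 324 (mod 347)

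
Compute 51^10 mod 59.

Using repeated squaring:
10 in binary is 1010, i.e. 10 = 8 + 2.
51^1 ≡ 51 (mod 59)
51^2 ≡ 51^2 = 2601 ≡ 5 (mod 59)
51^4 ≡ 5^2 = 25 (mod 59)
51^8 ≡ 25^2 = 625 ≡ 35 (mod 59)
51^10 = 51^8 × 51^2 ≡ 35 × 5 (mod 59).
35 × 5 = 175 ≡ 57 (mod 59).

57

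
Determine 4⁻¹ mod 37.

37 = 9*4 + 1
4 = 4*1 + 0
gcd(4, 37) = 1, so the inverse exists.
Bézout: 1 = 1*37 − 9*4.
So 4⁻¹ ≡ −9 ≡ 28 (mod 37).

28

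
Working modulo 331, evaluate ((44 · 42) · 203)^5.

44 · 42 = 1848 ≡ 193 (mod 331)
193 · 203 = 39179 ≡ 121 (mod 331)
(121)^5 ≡ 132 (mod 331)

132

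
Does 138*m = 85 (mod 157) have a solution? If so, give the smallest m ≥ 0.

136

gcd(138, 157) = 1, so a unique solution mod 157 exists.
138⁻¹ ≡ 33 (mod 157).
m ≡ 33*85 ≡ 136 (mod 157).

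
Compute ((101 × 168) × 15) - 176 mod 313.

101 × 168 = 16968 ≡ 66 (mod 313)
66 × 15 = 990 ≡ 51 (mod 313)
51 - 176 = -125 ≡ 188 (mod 313)

188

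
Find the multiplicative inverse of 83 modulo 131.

30

131 = 1×83 + 48
83 = 1×48 + 35
48 = 1×35 + 13
35 = 2×13 + 9
13 = 1×9 + 4
9 = 2×4 + 1
4 = 4×1 + 0
gcd(83, 131) = 1, so the inverse exists.
Bézout: 1 = −19×131 + 30×83.
So 83⁻¹ ≡ 30 (mod 131).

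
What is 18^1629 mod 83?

By square-and-multiply:
1629 in binary is 11001011101, i.e. 1629 = 1024 + 512 + 64 + 16 + 8 + 4 + 1.
18^1 ≡ 18 (mod 83)
18^2 ≡ 18^2 = 324 ≡ 75 (mod 83)
18^4 ≡ 75^2 = 5625 ≡ 64 (mod 83)
18^8 ≡ 64^2 = 4096 ≡ 29 (mod 83)
18^16 ≡ 29^2 = 841 ≡ 11 (mod 83)
18^32 ≡ 11^2 = 121 ≡ 38 (mod 83)
18^64 ≡ 38^2 = 1444 ≡ 33 (mod 83)
18^128 ≡ 33^2 = 1089 ≡ 10 (mod 83)
18^256 ≡ 10^2 = 100 ≡ 17 (mod 83)
18^512 ≡ 17^2 = 289 ≡ 40 (mod 83)
18^1024 ≡ 40^2 = 1600 ≡ 23 (mod 83)
18^1629 = 18^1024 × 18^512 × 18^64 × 18^16 × 18^8 × 18^4 × 18^1 ≡ 23 × 40 × 33 × 11 × 29 × 64 × 18 (mod 83).
Accumulate the product:
23 × 40 = 920 ≡ 7
7 × 33 = 231 ≡ 65
65 × 11 = 715 ≡ 51
51 × 29 = 1479 ≡ 68
68 × 64 = 4352 ≡ 36
36 × 18 = 648 ≡ 67

67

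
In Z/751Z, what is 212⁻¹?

Apply the Euclidean algorithm and back-substitute:
751 = 3*212 + 115
212 = 1*115 + 97
115 = 1*97 + 18
97 = 5*18 + 7
18 = 2*7 + 4
7 = 1*4 + 3
4 = 1*3 + 1
3 = 3*1 + 0
gcd(212, 751) = 1, so the inverse exists.
Back-substitute for 1:
1 = 1*4 − 1*3
  = −1*7 + 2*4
  = 2*18 − 5*7
  = −5*97 + 27*18
  = 27*115 − 32*97
  = −32*212 + 59*115
  = 59*751 − 209*212
So 212⁻¹ ≡ −209 ≡ 542 (mod 751).

542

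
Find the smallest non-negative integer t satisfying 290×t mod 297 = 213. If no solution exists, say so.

gcd(290, 297) = 1, so a unique solution mod 297 exists.
290⁻¹ ≡ 212 (mod 297).
t ≡ 212×213 ≡ 12 (mod 297).

12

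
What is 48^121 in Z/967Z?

507

121 in binary is 1111001, i.e. 121 = 64 + 32 + 16 + 8 + 1.
48^1 ≡ 48 (mod 967)
48^2 ≡ 48^2 = 2304 ≡ 370 (mod 967)
48^4 ≡ 370^2 = 136900 ≡ 553 (mod 967)
48^8 ≡ 553^2 = 305809 ≡ 237 (mod 967)
48^16 ≡ 237^2 = 56169 ≡ 83 (mod 967)
48^32 ≡ 83^2 = 6889 ≡ 120 (mod 967)
48^64 ≡ 120^2 = 14400 ≡ 862 (mod 967)
48^121 = 48^64 × 48^32 × 48^16 × 48^8 × 48^1 ≡ 862 × 120 × 83 × 237 × 48 (mod 967).
Accumulate the product:
862 × 120 = 103440 ≡ 938
938 × 83 = 77854 ≡ 494
494 × 237 = 117078 ≡ 71
71 × 48 = 3408 ≡ 507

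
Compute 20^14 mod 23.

By square-and-multiply:
14 in binary is 1110, i.e. 14 = 8 + 4 + 2.
20^1 ≡ 20 (mod 23)
20^2 ≡ 20^2 = 400 ≡ 9 (mod 23)
20^4 ≡ 9^2 = 81 ≡ 12 (mod 23)
20^8 ≡ 12^2 = 144 ≡ 6 (mod 23)
20^14 = 20^8 * 20^4 * 20^2 ≡ 6 * 12 * 9 (mod 23).
Accumulate the product:
6 * 12 = 72 ≡ 3
3 * 9 = 27 ≡ 4

4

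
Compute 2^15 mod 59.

23

By square-and-multiply:
15 in binary is 1111, i.e. 15 = 8 + 4 + 2 + 1.
2^1 ≡ 2 (mod 59)
2^2 ≡ 2^2 = 4 (mod 59)
2^4 ≡ 4^2 = 16 (mod 59)
2^8 ≡ 16^2 = 256 ≡ 20 (mod 59)
2^15 = 2^8 · 2^4 · 2^2 · 2^1 ≡ 20 · 16 · 4 · 2 (mod 59).
Accumulate the product:
20 · 16 = 320 ≡ 25
25 · 4 = 100 ≡ 41
41 · 2 = 82 ≡ 23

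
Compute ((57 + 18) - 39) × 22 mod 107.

43

57 + 18 = 75
75 - 39 = 36
36 × 22 = 792 ≡ 43 (mod 107)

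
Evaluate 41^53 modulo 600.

53 in binary is 110101, i.e. 53 = 32 + 16 + 4 + 1.
41^1 ≡ 41 (mod 600)
41^2 ≡ 41^2 = 1681 ≡ 481 (mod 600)
41^4 ≡ 481^2 = 231361 ≡ 361 (mod 600)
41^8 ≡ 361^2 = 130321 ≡ 121 (mod 600)
41^16 ≡ 121^2 = 14641 ≡ 241 (mod 600)
41^32 ≡ 241^2 = 58081 ≡ 481 (mod 600)
41^53 = 41^32 × 41^16 × 41^4 × 41^1 ≡ 481 × 241 × 361 × 41 (mod 600).
Accumulate the product:
481 × 241 = 115921 ≡ 121
121 × 361 = 43681 ≡ 481
481 × 41 = 19721 ≡ 521

521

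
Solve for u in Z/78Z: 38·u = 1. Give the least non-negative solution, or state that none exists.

gcd(38, 78) = 2, and 2 does not divide 1.
So the congruence has no solution.

no solution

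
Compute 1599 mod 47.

1599 = 34*47 + 1, so 1599 ≡ 1 (mod 47).

1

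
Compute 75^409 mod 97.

By square-and-multiply:
409 in binary is 110011001, i.e. 409 = 256 + 128 + 16 + 8 + 1.
75^1 ≡ 75 (mod 97)
75^2 ≡ 75^2 = 5625 ≡ 96 (mod 97)
75^4 ≡ 96^2 = 9216 ≡ 1 (mod 97)
75^8 ≡ 1^2 = 1 (mod 97)
75^16 ≡ 1^2 = 1 (mod 97)
75^32 ≡ 1^2 = 1 (mod 97)
75^64 ≡ 1^2 = 1 (mod 97)
75^128 ≡ 1^2 = 1 (mod 97)
75^256 ≡ 1^2 = 1 (mod 97)
75^409 = 75^256 · 75^128 · 75^16 · 75^8 · 75^1 ≡ 1 · 1 · 1 · 1 · 75 (mod 97).
Accumulate the product:
1 · 1 = 1
1 · 1 = 1
1 · 1 = 1
1 · 75 = 75

75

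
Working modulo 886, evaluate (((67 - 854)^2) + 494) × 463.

67 - 854 = -787 ≡ 99 (mod 886)
(99)^2 ≡ 55 (mod 886)
55 + 494 = 549
549 × 463 = 254187 ≡ 791 (mod 886)

791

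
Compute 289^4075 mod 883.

350

Using repeated squaring:
4075 in binary is 111111101011, i.e. 4075 = 2048 + 1024 + 512 + 256 + 128 + 64 + 32 + 8 + 2 + 1.
289^1 ≡ 289 (mod 883)
289^2 ≡ 289^2 = 83521 ≡ 519 (mod 883)
289^4 ≡ 519^2 = 269361 ≡ 46 (mod 883)
289^8 ≡ 46^2 = 2116 ≡ 350 (mod 883)
289^16 ≡ 350^2 = 122500 ≡ 646 (mod 883)
289^32 ≡ 646^2 = 417316 ≡ 540 (mod 883)
289^64 ≡ 540^2 = 291600 ≡ 210 (mod 883)
289^128 ≡ 210^2 = 44100 ≡ 833 (mod 883)
289^256 ≡ 833^2 = 693889 ≡ 734 (mod 883)
289^512 ≡ 734^2 = 538756 ≡ 126 (mod 883)
289^1024 ≡ 126^2 = 15876 ≡ 865 (mod 883)
289^2048 ≡ 865^2 = 748225 ≡ 324 (mod 883)
289^4075 = 289^2048 × 289^1024 × 289^512 × 289^256 × 289^128 × 289^64 × 289^32 × 289^8 × 289^2 × 289^1 ≡ 324 × 865 × 126 × 734 × 833 × 210 × 540 × 350 × 519 × 289 (mod 883).
Accumulate the product:
324 × 865 = 280260 ≡ 349
349 × 126 = 43974 ≡ 707
707 × 734 = 518938 ≡ 617
617 × 833 = 513961 ≡ 55
55 × 210 = 11550 ≡ 71
71 × 540 = 38340 ≡ 371
371 × 350 = 129850 ≡ 49
49 × 519 = 25431 ≡ 707
707 × 289 = 204323 ≡ 350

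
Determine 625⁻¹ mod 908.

77

908 = 1·625 + 283
625 = 2·283 + 59
283 = 4·59 + 47
59 = 1·47 + 12
47 = 3·12 + 11
12 = 1·11 + 1
11 = 11·1 + 0
gcd(625, 908) = 1, so the inverse exists.
Back-substitute for 1:
1 = 1·12 − 1·11
  = −1·47 + 4·12
  = 4·59 − 5·47
  = −5·283 + 24·59
  = 24·625 − 53·283
  = −53·908 + 77·625
So 625⁻¹ ≡ 77 (mod 908).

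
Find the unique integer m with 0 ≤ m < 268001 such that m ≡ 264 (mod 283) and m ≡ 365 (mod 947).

283⁻¹ mod 947: 283*860 ≡ 1 (mod 947), so 283⁻¹ ≡ 860.
m = 264 + 283*((365 − 264)*860 mod 947) = 264 + 283*683 = 193553.

193553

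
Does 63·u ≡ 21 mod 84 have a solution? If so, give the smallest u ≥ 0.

3

gcd(63, 84) = 21, and 21 | 21, so solutions exist.
Divide through by 21: 3·u mod 4 = 1.
3⁻¹ ≡ 3 (mod 4).
u ≡ 3·1 ≡ 3 (mod 4).
The smallest non-negative solution is u = 3.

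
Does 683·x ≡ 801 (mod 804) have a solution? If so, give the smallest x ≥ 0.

711

gcd(683, 804) = 1, so a unique solution mod 804 exists.
683⁻¹ ≡ 299 (mod 804).
x ≡ 299·801 ≡ 711 (mod 804).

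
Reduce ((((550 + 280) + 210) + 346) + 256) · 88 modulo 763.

550 + 280 = 830 ≡ 67 (mod 763)
67 + 210 = 277
277 + 346 = 623
623 + 256 = 879 ≡ 116 (mod 763)
116 · 88 = 10208 ≡ 289 (mod 763)

289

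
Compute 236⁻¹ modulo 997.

790

997 = 4·236 + 53
236 = 4·53 + 24
53 = 2·24 + 5
24 = 4·5 + 4
5 = 1·4 + 1
4 = 4·1 + 0
gcd(236, 997) = 1, so the inverse exists.
Back-substitute for 1:
1 = 1·5 − 1·4
  = −1·24 + 5·5
  = 5·53 − 11·24
  = −11·236 + 49·53
  = 49·997 − 207·236
So 236⁻¹ ≡ −207 ≡ 790 (mod 997).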